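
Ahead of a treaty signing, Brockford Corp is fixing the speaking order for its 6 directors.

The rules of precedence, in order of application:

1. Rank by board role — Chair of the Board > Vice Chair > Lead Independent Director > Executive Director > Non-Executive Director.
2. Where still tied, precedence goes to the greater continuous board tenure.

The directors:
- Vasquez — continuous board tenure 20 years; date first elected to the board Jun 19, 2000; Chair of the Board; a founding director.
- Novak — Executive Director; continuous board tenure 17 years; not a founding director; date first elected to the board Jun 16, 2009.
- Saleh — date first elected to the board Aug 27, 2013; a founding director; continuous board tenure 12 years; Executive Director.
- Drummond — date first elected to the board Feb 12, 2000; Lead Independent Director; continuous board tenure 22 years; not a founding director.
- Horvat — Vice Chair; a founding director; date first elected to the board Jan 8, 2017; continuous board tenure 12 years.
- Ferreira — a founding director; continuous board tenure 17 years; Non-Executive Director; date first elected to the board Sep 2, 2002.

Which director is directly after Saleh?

Ferreira

By board role: Vasquez (Chair of the Board); then Horvat (Vice Chair); then Drummond (Lead Independent Director); then Novak and Saleh (Executive Director); then Ferreira (Non-Executive Director).
Among Novak and Saleh, by continuous board tenure (higher first): Novak (17 years) before Saleh (12 years).
Order: Vasquez, Horvat, Drummond, Novak, Saleh, Ferreira.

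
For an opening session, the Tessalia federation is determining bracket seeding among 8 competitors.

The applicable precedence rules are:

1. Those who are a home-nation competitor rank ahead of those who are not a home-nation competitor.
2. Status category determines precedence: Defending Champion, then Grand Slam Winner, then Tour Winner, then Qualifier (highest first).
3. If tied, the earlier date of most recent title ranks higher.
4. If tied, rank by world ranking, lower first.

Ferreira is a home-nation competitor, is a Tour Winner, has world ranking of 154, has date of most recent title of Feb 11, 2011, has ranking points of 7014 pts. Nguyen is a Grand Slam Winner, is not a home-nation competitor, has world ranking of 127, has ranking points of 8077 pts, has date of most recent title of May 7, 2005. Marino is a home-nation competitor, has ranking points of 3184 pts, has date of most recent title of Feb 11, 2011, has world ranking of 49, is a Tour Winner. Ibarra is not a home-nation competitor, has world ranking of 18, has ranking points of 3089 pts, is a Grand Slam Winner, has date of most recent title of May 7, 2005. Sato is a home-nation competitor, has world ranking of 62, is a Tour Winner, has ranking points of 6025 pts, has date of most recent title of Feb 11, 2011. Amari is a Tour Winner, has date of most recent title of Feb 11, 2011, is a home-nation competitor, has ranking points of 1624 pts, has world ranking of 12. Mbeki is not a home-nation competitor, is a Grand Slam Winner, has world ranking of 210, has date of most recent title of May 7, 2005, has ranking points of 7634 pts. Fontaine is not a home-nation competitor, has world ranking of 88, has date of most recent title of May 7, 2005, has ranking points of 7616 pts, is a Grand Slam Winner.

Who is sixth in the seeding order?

Fontaine

By the first rule: Amari, Marino, Sato and Ferreira (each a home-nation competitor); then Ibarra, Fontaine, Nguyen and Mbeki (each not a home-nation competitor).
Amari, Marino, Sato and Ferreira are each Tour Winner, so the next rule applies.
Amari, Marino, Sato and Ferreira all have date of most recent title Feb 11, 2011, so the next rule applies.
Among Amari, Marino, Sato and Ferreira, by world ranking (lower first): Amari (12) before Marino (49) before Sato (62) before Ferreira (154).
Ibarra, Fontaine, Nguyen and Mbeki are each Grand Slam Winner, so the next rule applies.
Ibarra, Fontaine, Nguyen and Mbeki all have date of most recent title May 7, 2005, so the next rule applies.
Among Ibarra, Fontaine, Nguyen and Mbeki, by world ranking (lower first): Ibarra (18) before Fontaine (88) before Nguyen (127) before Mbeki (210).
Order: Amari, Marino, Sato, Ferreira, Ibarra, Fontaine, Nguyen, Mbeki.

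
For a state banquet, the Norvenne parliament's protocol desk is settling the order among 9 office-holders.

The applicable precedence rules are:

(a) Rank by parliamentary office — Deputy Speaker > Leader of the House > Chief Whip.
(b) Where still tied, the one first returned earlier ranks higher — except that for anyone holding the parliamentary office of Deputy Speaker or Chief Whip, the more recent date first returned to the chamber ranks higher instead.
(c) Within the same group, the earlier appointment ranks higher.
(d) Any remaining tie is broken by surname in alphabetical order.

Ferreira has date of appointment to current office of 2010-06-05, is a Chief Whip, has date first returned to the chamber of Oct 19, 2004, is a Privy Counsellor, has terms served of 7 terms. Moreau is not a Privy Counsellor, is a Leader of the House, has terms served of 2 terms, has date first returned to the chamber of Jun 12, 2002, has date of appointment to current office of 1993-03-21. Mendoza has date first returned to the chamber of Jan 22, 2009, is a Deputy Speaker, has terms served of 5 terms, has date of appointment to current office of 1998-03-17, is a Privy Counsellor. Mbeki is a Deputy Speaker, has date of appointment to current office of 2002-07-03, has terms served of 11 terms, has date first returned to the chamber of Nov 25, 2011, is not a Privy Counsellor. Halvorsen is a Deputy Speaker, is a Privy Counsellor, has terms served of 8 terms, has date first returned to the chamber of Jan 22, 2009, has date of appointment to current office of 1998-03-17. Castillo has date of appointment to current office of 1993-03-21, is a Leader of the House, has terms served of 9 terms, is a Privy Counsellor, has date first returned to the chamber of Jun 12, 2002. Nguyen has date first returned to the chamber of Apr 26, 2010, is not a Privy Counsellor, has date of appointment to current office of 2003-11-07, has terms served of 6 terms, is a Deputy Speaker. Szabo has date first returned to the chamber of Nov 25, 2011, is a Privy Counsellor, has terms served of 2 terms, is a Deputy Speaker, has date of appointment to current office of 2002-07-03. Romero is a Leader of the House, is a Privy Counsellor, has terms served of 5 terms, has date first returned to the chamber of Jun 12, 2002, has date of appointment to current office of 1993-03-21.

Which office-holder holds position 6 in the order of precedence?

Castillo

By parliamentary office: Mbeki, Szabo, Nguyen, Halvorsen and Mendoza (Deputy Speaker); then Castillo, Moreau and Romero (Leader of the House); then Ferreira (Chief Whip).
Among Mbeki, Szabo, Nguyen, Halvorsen and Mendoza, by date first returned to the chamber (later first) (reversed rule for this group): Mbeki and Szabo (Nov 25, 2011) before Nguyen (Apr 26, 2010) before Halvorsen and Mendoza (Jan 22, 2009).
Mbeki and Szabo both have date of appointment to current office 2002-07-03, so the next rule applies.
Among Mbeki and Szabo, alphabetically by surname: Mbeki before Szabo.
Halvorsen and Mendoza both have date of appointment to current office 1998-03-17, so the next rule applies.
Among Halvorsen and Mendoza, alphabetically by surname: Halvorsen before Mendoza.
Castillo, Moreau and Romero all have date first returned to the chamber Jun 12, 2002, so the next rule applies.
Castillo, Moreau and Romero all have date of appointment to current office 1993-03-21, so the next rule applies.
Among Castillo, Moreau and Romero, alphabetically by surname: Castillo before Moreau before Romero.
Order: Mbeki, Szabo, Nguyen, Halvorsen, Mendoza, Castillo, Moreau, Romero, Ferreira.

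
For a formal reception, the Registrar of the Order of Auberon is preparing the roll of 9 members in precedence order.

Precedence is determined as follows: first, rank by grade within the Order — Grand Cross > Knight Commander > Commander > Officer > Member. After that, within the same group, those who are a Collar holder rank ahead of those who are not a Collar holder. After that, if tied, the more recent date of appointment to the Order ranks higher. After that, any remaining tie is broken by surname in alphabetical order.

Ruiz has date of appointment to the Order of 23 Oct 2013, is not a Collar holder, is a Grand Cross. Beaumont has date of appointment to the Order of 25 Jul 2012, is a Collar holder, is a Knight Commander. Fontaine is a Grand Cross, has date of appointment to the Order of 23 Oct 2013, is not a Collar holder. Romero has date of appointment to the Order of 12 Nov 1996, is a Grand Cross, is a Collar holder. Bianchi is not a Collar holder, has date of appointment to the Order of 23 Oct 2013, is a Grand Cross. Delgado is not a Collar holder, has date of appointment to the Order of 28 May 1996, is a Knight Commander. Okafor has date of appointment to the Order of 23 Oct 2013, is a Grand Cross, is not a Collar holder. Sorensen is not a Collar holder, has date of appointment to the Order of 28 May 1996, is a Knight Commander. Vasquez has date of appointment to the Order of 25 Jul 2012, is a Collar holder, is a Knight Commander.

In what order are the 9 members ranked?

By grade within the Order: Romero, Bianchi, Fontaine, Okafor and Ruiz (Grand Cross); then Beaumont, Vasquez, Delgado and Sorensen (Knight Commander).
Among Romero, Bianchi, Fontaine, Okafor and Ruiz, a Collar holder before not a Collar holder: Romero (a Collar holder) before Bianchi, Fontaine, Okafor and Ruiz (not a Collar holder).
Bianchi, Fontaine, Okafor and Ruiz all have date of appointment to the Order 23 Oct 2013, so the next rule applies.
Among Bianchi, Fontaine, Okafor and Ruiz, alphabetically by surname: Bianchi before Fontaine before Okafor before Ruiz.
Among Beaumont, Vasquez, Delgado and Sorensen, a Collar holder before not a Collar holder: Beaumont and Vasquez (a Collar holder) before Delgado and Sorensen (not a Collar holder).
Beaumont and Vasquez both have date of appointment to the Order 25 Jul 2012, so the next rule applies.
Among Beaumont and Vasquez, alphabetically by surname: Beaumont before Vasquez.
Delgado and Sorensen both have date of appointment to the Order 28 May 1996, so the next rule applies.
Among Delgado and Sorensen, alphabetically by surname: Delgado before Sorensen.
Full order: Romero, Bianchi, Fontaine, Okafor, Ruiz, Beaumont, Vasquez, Delgado, Sorensen.

Romero, Bianchi, Fontaine, Okafor, Ruiz, Beaumont, Vasquez, Delgado, Sorensen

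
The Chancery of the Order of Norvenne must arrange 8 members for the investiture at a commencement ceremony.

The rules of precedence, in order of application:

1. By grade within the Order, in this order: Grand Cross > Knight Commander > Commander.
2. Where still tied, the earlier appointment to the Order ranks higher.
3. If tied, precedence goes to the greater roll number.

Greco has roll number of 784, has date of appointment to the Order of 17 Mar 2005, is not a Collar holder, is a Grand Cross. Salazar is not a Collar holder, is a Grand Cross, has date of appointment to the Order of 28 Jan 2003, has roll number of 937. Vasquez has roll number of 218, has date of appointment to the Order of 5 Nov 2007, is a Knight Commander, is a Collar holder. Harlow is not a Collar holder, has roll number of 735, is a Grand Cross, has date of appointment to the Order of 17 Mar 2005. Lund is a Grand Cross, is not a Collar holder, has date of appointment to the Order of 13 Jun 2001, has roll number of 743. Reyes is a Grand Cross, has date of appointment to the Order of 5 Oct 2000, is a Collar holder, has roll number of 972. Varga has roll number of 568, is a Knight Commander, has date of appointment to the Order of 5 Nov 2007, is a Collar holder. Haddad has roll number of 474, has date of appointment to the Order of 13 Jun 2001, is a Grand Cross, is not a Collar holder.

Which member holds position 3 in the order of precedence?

By grade within the Order: Reyes, Lund, Haddad, Salazar, Greco and Harlow (Grand Cross); then Varga and Vasquez (Knight Commander).
Among Reyes, Lund, Haddad, Salazar, Greco and Harlow, by date of appointment to the Order (earlier first): Reyes (5 Oct 2000) before Lund and Haddad (13 Jun 2001) before Salazar (28 Jan 2003) before Greco and Harlow (17 Mar 2005).
Among Lund and Haddad, by roll number (higher first): Lund (743) before Haddad (474).
Among Greco and Harlow, by roll number (higher first): Greco (784) before Harlow (735).
Varga and Vasquez both have date of appointment to the Order 5 Nov 2007, so the next rule applies.
Among Varga and Vasquez, by roll number (higher first): Varga (568) before Vasquez (218).
Order: Reyes, Lund, Haddad, Salazar, Greco, Harlow, Varga, Vasquez.

Haddad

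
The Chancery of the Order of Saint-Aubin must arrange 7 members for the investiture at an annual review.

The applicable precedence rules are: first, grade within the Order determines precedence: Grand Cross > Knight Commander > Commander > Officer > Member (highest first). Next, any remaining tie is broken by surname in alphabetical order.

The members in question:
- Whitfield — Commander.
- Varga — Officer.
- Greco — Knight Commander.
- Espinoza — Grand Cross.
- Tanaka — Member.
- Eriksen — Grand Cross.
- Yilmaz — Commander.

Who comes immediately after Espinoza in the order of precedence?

Greco

By grade within the Order: Eriksen and Espinoza (Grand Cross); then Greco (Knight Commander); then Whitfield and Yilmaz (Commander); then Varga (Officer); then Tanaka (Member).
Among Eriksen and Espinoza, alphabetically by surname: Eriksen before Espinoza.
Among Whitfield and Yilmaz, alphabetically by surname: Whitfield before Yilmaz.
Order: Eriksen, Espinoza, Greco, Whitfield, Yilmaz, Varga, Tanaka.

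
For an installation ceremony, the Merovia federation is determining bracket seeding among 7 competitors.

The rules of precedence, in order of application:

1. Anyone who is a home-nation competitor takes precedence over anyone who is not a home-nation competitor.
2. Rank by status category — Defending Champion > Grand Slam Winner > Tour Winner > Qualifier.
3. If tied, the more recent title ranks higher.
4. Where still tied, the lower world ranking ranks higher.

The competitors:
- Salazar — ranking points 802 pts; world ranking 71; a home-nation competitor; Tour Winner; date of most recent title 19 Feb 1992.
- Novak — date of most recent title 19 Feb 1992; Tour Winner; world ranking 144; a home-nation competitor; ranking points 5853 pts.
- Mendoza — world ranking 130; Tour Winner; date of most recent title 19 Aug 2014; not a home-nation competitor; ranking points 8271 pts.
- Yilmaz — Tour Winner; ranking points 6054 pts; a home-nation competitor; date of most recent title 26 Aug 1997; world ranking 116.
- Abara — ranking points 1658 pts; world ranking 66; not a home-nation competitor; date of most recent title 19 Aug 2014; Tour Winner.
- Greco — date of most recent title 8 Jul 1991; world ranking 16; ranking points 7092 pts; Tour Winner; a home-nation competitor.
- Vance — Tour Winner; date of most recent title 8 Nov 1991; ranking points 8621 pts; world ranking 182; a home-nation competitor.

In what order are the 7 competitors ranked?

By the first rule: Yilmaz, Salazar, Novak, Vance and Greco (each a home-nation competitor); then Abara and Mendoza (both not a home-nation competitor).
Yilmaz, Salazar, Novak, Vance and Greco are each Tour Winner, so the next rule applies.
Among Yilmaz, Salazar, Novak, Vance and Greco, by date of most recent title (later first): Yilmaz (26 Aug 1997) before Salazar and Novak (19 Feb 1992) before Vance (8 Nov 1991) before Greco (8 Jul 1991).
Among Salazar and Novak, by world ranking (lower first): Salazar (71) before Novak (144).
Abara and Mendoza are each Tour Winner, so the next rule applies.
Abara and Mendoza both have date of most recent title 19 Aug 2014, so the next rule applies.
Among Abara and Mendoza, by world ranking (lower first): Abara (66) before Mendoza (130).
Full order: Yilmaz, Salazar, Novak, Vance, Greco, Abara, Mendoza.

Yilmaz, Salazar, Novak, Vance, Greco, Abara, Mendoza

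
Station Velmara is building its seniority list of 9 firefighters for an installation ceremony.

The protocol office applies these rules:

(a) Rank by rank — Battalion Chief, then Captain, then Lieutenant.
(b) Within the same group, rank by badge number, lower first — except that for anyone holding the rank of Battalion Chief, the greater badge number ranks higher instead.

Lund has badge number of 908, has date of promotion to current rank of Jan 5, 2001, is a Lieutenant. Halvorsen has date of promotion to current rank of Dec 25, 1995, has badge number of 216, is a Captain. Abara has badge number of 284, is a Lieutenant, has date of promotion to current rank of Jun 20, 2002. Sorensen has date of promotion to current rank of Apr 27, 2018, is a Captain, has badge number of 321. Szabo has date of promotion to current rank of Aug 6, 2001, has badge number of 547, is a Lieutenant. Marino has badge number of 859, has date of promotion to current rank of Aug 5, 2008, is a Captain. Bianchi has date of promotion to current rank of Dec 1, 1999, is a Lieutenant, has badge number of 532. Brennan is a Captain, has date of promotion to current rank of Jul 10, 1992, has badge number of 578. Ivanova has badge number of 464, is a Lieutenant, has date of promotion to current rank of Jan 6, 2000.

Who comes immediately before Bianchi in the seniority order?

By rank: Halvorsen, Sorensen, Brennan and Marino (Captain); then Abara, Ivanova, Bianchi, Szabo and Lund (Lieutenant).
Among Halvorsen, Sorensen, Brennan and Marino, by badge number (lower first): Halvorsen (216) before Sorensen (321) before Brennan (578) before Marino (859).
Among Abara, Ivanova, Bianchi, Szabo and Lund, by badge number (lower first): Abara (284) before Ivanova (464) before Bianchi (532) before Szabo (547) before Lund (908).
Order: Halvorsen, Sorensen, Brennan, Marino, Abara, Ivanova, Bianchi, Szabo, Lund.

Ivanova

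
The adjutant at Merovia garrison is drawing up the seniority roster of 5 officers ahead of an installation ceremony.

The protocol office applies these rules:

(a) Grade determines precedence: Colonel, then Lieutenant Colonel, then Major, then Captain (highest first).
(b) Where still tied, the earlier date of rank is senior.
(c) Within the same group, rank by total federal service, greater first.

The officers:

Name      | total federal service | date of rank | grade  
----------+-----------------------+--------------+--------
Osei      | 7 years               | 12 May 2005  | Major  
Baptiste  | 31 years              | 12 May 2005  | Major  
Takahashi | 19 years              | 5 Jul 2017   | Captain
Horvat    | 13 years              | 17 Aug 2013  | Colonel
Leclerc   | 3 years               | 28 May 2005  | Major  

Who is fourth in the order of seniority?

By grade: Horvat (Colonel); then Baptiste, Osei and Leclerc (Major); then Takahashi (Captain).
Among Baptiste, Osei and Leclerc, by date of rank (earlier first): Baptiste and Osei (12 May 2005) before Leclerc (28 May 2005).
Among Baptiste and Osei, by total federal service (higher first): Baptiste (31 years) before Osei (7 years).
Order: Horvat, Baptiste, Osei, Leclerc, Takahashi.

Leclerc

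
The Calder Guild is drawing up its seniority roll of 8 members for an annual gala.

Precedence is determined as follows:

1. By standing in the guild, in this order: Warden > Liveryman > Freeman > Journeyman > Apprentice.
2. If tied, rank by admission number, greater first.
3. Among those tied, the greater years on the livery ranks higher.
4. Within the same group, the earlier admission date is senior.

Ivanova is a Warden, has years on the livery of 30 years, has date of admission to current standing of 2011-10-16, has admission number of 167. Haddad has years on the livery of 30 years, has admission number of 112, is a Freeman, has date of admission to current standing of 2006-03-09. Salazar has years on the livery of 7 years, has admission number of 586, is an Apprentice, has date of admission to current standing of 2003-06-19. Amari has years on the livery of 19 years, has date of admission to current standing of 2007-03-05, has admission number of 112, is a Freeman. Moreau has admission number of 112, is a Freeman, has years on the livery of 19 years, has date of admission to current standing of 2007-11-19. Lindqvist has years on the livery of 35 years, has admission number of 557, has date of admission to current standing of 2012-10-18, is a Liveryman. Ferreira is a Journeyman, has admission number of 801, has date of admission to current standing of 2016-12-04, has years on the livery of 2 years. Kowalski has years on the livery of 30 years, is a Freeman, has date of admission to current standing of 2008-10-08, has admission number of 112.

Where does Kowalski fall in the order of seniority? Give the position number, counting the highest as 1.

By standing in the guild: Ivanova (Warden); then Lindqvist (Liveryman); then Haddad, Kowalski, Amari and Moreau (Freeman); then Ferreira (Journeyman); then Salazar (Apprentice).
Haddad, Kowalski, Amari and Moreau all have admission number 112, so the next rule applies.
Among Haddad, Kowalski, Amari and Moreau, by years on the livery (higher first): Haddad and Kowalski (30 years) before Amari and Moreau (19 years).
Among Haddad and Kowalski, by date of admission to current standing (earlier first): Haddad (2006-03-09) before Kowalski (2008-10-08).
Among Amari and Moreau, by date of admission to current standing (earlier first): Amari (2007-03-05) before Moreau (2007-11-19).
Order: Ivanova, Lindqvist, Haddad, Kowalski, Amari, Moreau, Ferreira, Salazar. So position 4.

4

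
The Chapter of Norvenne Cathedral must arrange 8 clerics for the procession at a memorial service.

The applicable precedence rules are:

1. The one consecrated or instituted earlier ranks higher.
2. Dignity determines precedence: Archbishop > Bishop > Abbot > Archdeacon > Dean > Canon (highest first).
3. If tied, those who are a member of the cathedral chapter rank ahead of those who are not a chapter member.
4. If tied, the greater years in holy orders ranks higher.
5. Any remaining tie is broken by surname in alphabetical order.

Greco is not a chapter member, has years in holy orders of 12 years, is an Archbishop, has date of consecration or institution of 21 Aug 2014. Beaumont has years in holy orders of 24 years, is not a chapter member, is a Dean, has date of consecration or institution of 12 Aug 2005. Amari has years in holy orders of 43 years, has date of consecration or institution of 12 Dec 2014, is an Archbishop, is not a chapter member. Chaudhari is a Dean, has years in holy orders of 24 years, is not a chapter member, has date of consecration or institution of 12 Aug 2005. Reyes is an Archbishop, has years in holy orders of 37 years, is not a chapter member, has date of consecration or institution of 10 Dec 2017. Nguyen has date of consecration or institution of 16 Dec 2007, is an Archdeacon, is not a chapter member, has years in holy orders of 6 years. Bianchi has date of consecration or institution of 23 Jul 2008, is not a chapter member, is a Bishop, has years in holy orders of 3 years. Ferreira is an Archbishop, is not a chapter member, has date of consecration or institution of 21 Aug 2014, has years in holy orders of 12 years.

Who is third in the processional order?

Nguyen

By date of consecration or institution (earlier first): Beaumont and Chaudhari (both 12 Aug 2005); then Nguyen (16 Dec 2007); then Bianchi (23 Jul 2008); then Ferreira and Greco (both 21 Aug 2014); then Amari (12 Dec 2014); then Reyes (10 Dec 2017).
Beaumont and Chaudhari are each Dean, so the next rule applies.
Beaumont and Chaudhari are each not a chapter member, so the next rule applies.
Beaumont and Chaudhari both have years in holy orders 24 years, so the next rule applies.
Among Beaumont and Chaudhari, alphabetically by surname: Beaumont before Chaudhari.
Ferreira and Greco are each Archbishop, so the next rule applies.
Ferreira and Greco are each not a chapter member, so the next rule applies.
Ferreira and Greco both have years in holy orders 12 years, so the next rule applies.
Among Ferreira and Greco, alphabetically by surname: Ferreira before Greco.
Order: Beaumont, Chaudhari, Nguyen, Bianchi, Ferreira, Greco, Amari, Reyes.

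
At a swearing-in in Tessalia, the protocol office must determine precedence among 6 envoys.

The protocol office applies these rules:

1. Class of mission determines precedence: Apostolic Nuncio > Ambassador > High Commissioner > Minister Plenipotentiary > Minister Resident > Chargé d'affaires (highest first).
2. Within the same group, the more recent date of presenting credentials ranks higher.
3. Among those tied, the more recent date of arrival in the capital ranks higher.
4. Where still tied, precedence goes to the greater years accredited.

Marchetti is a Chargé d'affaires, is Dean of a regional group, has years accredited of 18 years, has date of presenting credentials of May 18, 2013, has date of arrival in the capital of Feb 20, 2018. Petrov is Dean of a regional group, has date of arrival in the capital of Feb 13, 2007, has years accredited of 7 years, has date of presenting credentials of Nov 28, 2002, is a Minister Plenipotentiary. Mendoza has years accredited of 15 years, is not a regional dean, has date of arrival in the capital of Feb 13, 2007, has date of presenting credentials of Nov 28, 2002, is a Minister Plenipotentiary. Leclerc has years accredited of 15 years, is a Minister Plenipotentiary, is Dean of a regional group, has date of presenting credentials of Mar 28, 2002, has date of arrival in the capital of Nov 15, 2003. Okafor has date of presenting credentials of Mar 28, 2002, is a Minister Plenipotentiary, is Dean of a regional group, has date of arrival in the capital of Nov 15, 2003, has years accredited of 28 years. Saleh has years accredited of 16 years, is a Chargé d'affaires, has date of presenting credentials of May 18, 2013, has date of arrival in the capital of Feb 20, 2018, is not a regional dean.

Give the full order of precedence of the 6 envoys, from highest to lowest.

By class of mission: Mendoza, Petrov, Okafor and Leclerc (Minister Plenipotentiary); then Marchetti and Saleh (Chargé d'affaires).
Among Mendoza, Petrov, Okafor and Leclerc, by date of presenting credentials (later first): Mendoza and Petrov (Nov 28, 2002) before Okafor and Leclerc (Mar 28, 2002).
Mendoza and Petrov both have date of arrival in the capital Feb 13, 2007, so the next rule applies.
Among Mendoza and Petrov, by years accredited (higher first): Mendoza (15 years) before Petrov (7 years).
Okafor and Leclerc both have date of arrival in the capital Nov 15, 2003, so the next rule applies.
Among Okafor and Leclerc, by years accredited (higher first): Okafor (28 years) before Leclerc (15 years).
Marchetti and Saleh both have date of presenting credentials May 18, 2013, so the next rule applies.
Marchetti and Saleh both have date of arrival in the capital Feb 20, 2018, so the next rule applies.
Among Marchetti and Saleh, by years accredited (higher first): Marchetti (18 years) before Saleh (16 years).
Full order: Mendoza, Petrov, Okafor, Leclerc, Marchetti, Saleh.

Mendoza, Petrov, Okafor, Leclerc, Marchetti, Saleh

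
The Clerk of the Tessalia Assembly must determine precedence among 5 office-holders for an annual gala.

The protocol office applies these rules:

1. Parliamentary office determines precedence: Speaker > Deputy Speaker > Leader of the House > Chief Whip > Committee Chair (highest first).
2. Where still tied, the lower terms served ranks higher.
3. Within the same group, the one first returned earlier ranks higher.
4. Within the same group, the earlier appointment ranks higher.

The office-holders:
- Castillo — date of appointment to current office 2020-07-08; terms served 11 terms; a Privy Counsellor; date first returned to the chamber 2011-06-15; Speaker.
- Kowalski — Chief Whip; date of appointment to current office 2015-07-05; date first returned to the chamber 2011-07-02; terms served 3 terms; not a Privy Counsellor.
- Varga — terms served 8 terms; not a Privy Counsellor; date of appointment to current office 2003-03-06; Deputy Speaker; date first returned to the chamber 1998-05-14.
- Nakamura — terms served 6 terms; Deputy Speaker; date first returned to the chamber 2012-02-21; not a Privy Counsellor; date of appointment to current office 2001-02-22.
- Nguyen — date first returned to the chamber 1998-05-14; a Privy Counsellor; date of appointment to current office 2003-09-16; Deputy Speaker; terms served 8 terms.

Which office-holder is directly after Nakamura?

Varga

By parliamentary office: Castillo (Speaker); then Nakamura, Varga and Nguyen (Deputy Speaker); then Kowalski (Chief Whip).
Among Nakamura, Varga and Nguyen, by terms served (lower first): Nakamura (6 terms) before Varga and Nguyen (8 terms).
Varga and Nguyen both have date first returned to the chamber 1998-05-14, so the next rule applies.
Among Varga and Nguyen, by date of appointment to current office (earlier first): Varga (2003-03-06) before Nguyen (2003-09-16).
Order: Castillo, Nakamura, Varga, Nguyen, Kowalski.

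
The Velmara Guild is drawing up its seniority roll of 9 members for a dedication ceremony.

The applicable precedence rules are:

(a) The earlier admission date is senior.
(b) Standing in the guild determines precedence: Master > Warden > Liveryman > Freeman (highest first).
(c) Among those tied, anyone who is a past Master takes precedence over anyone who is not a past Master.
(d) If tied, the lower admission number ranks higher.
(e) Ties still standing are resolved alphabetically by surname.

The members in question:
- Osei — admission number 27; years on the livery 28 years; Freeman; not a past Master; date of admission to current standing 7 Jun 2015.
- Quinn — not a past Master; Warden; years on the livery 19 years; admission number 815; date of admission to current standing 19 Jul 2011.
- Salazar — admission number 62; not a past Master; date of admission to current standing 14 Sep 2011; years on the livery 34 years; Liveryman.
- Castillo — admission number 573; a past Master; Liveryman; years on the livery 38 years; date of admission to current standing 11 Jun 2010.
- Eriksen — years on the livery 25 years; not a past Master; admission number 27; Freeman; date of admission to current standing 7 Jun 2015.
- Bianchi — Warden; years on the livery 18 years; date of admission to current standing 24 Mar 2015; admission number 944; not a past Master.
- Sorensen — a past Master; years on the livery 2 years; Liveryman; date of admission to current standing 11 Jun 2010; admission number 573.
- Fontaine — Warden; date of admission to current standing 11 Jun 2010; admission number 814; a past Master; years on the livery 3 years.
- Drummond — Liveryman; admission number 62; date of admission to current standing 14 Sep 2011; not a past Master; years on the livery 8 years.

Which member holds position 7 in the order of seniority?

Bianchi

By date of admission to current standing (earlier first): Fontaine, Castillo and Sorensen (each 11 Jun 2010); then Quinn (19 Jul 2011); then Drummond and Salazar (both 14 Sep 2011); then Bianchi (24 Mar 2015); then Eriksen and Osei (both 7 Jun 2015).
Among Fontaine, Castillo and Sorensen, by standing in the guild: Fontaine (Warden) before Castillo and Sorensen (Liveryman).
Castillo and Sorensen are each a past Master, so the next rule applies.
Castillo and Sorensen both have admission number 573, so the next rule applies.
Among Castillo and Sorensen, alphabetically by surname: Castillo before Sorensen.
Drummond and Salazar are each Liveryman, so the next rule applies.
Drummond and Salazar are each not a past Master, so the next rule applies.
Drummond and Salazar both have admission number 62, so the next rule applies.
Among Drummond and Salazar, alphabetically by surname: Drummond before Salazar.
Eriksen and Osei are each Freeman, so the next rule applies.
Eriksen and Osei are each not a past Master, so the next rule applies.
Eriksen and Osei both have admission number 27, so the next rule applies.
Among Eriksen and Osei, alphabetically by surname: Eriksen before Osei.
Order: Fontaine, Castillo, Sorensen, Quinn, Drummond, Salazar, Bianchi, Eriksen, Osei.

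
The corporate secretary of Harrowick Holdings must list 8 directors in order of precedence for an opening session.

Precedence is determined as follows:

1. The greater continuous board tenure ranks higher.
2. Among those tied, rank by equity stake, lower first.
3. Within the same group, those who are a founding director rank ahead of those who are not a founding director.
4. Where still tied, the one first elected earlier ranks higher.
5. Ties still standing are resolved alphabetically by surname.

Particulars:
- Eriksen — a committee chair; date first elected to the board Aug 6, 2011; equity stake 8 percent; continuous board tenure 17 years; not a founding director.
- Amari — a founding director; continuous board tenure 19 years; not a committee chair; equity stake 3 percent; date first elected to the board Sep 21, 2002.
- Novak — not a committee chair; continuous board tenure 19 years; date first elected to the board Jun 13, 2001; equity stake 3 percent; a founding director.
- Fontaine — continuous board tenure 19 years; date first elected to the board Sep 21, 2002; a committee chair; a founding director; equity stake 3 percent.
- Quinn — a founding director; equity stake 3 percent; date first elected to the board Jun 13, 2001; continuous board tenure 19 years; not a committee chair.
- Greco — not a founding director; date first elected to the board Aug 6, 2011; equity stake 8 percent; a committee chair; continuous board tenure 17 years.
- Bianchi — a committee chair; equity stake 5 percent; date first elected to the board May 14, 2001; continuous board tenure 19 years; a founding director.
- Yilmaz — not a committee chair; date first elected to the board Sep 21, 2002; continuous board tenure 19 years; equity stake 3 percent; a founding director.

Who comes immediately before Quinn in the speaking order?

Novak

By continuous board tenure (higher first): Novak, Quinn, Amari, Fontaine, Yilmaz and Bianchi (each 19 years); then Eriksen and Greco (both 17 years).
Among Novak, Quinn, Amari, Fontaine, Yilmaz and Bianchi, by equity stake (lower first): Novak, Quinn, Amari, Fontaine and Yilmaz (3 percent) before Bianchi (5 percent).
Novak, Quinn, Amari, Fontaine and Yilmaz are each a founding director, so the next rule applies.
Among Novak, Quinn, Amari, Fontaine and Yilmaz, by date first elected to the board (earlier first): Novak and Quinn (Jun 13, 2001) before Amari, Fontaine and Yilmaz (Sep 21, 2002).
Among Novak and Quinn, alphabetically by surname: Novak before Quinn.
Among Amari, Fontaine and Yilmaz, alphabetically by surname: Amari before Fontaine before Yilmaz.
Eriksen and Greco both have equity stake 8 percent, so the next rule applies.
Eriksen and Greco are each not a founding director, so the next rule applies.
Eriksen and Greco both have date first elected to the board Aug 6, 2011, so the next rule applies.
Among Eriksen and Greco, alphabetically by surname: Eriksen before Greco.
Order: Novak, Quinn, Amari, Fontaine, Yilmaz, Bianchi, Eriksen, Greco.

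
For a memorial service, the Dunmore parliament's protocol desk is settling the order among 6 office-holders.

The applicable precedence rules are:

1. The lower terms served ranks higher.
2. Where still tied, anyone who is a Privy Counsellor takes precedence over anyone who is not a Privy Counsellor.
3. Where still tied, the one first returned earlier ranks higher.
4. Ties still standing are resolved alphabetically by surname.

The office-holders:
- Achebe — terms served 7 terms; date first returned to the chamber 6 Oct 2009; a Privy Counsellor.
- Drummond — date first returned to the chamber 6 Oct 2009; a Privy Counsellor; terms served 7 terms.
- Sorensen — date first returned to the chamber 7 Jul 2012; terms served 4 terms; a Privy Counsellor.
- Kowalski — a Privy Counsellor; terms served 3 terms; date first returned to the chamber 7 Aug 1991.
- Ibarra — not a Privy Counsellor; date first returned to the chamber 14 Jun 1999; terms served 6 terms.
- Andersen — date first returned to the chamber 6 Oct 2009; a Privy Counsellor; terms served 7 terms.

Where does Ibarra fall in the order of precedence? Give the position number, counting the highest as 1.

By terms served (lower first): Kowalski (3 terms); then Sorensen (4 terms); then Ibarra (6 terms); then Achebe, Andersen and Drummond (each 7 terms).
Achebe, Andersen and Drummond are each a Privy Counsellor, so the next rule applies.
Achebe, Andersen and Drummond all have date first returned to the chamber 6 Oct 2009, so the next rule applies.
Among Achebe, Andersen and Drummond, alphabetically by surname: Achebe before Andersen before Drummond.
Order: Kowalski, Sorensen, Ibarra, Achebe, Andersen, Drummond. So position 3.

3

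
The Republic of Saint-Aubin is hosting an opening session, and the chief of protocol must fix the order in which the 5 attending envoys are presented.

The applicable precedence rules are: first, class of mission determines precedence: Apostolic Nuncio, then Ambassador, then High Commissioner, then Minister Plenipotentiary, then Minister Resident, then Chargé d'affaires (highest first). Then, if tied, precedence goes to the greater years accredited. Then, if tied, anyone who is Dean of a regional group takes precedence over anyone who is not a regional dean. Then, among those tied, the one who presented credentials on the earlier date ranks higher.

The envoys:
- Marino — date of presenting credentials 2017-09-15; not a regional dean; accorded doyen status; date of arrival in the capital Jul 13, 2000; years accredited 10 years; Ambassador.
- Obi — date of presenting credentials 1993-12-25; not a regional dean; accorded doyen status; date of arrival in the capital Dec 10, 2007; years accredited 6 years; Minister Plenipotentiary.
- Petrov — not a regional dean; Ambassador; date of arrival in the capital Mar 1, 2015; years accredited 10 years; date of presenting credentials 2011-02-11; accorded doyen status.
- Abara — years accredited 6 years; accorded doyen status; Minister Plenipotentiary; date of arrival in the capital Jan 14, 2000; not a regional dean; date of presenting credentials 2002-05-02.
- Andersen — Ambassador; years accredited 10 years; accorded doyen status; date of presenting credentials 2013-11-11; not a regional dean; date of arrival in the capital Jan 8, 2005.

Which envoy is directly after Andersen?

By class of mission: Petrov, Andersen and Marino (Ambassador); then Obi and Abara (Minister Plenipotentiary).
Petrov, Andersen and Marino all have years accredited 10 years, so the next rule applies.
Petrov, Andersen and Marino are each not a regional dean, so the next rule applies.
Among Petrov, Andersen and Marino, by date of presenting credentials (earlier first): Petrov (2011-02-11) before Andersen (2013-11-11) before Marino (2017-09-15).
Obi and Abara both have years accredited 6 years, so the next rule applies.
Obi and Abara are each not a regional dean, so the next rule applies.
Among Obi and Abara, by date of presenting credentials (earlier first): Obi (1993-12-25) before Abara (2002-05-02).
Order: Petrov, Andersen, Marino, Obi, Abara.

Marino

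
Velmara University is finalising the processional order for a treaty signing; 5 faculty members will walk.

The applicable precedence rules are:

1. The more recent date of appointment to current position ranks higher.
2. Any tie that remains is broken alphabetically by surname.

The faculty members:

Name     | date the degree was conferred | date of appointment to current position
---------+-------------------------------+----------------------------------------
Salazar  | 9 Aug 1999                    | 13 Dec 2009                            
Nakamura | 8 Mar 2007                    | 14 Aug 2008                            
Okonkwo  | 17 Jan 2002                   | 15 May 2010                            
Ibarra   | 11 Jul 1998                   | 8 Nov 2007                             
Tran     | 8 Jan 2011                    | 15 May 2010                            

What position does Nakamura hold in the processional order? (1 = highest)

4

By date of appointment to current position (later first): Okonkwo and Tran (both 15 May 2010); then Salazar (13 Dec 2009); then Nakamura (14 Aug 2008); then Ibarra (8 Nov 2007).
Among Okonkwo and Tran, alphabetically by surname: Okonkwo before Tran.
Order: Okonkwo, Tran, Salazar, Nakamura, Ibarra. So position 4.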